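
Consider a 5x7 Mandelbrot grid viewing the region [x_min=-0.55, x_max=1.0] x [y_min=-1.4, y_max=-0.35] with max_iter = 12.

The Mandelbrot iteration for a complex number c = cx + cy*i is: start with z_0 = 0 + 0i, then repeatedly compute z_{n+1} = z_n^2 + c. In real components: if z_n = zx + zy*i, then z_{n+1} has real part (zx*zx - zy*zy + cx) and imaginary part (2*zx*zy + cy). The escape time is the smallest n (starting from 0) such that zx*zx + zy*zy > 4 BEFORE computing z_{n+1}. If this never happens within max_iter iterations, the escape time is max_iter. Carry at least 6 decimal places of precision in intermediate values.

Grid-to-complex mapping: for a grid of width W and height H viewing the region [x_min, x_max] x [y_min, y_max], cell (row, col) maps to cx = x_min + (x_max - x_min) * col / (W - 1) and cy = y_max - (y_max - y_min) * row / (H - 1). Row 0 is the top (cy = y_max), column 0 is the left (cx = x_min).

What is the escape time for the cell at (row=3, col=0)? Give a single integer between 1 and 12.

Answer: 4

Derivation:
z_0 = 0 + 0i, c = -0.5500 + -0.8750i
Iter 1: z = -0.5500 + -0.8750i, |z|^2 = 1.0681
Iter 2: z = -1.0131 + 0.0875i, |z|^2 = 1.0341
Iter 3: z = 0.4688 + -1.0523i, |z|^2 = 1.3271
Iter 4: z = -1.4376 + -1.8616i, |z|^2 = 5.5321
Escaped at iteration 4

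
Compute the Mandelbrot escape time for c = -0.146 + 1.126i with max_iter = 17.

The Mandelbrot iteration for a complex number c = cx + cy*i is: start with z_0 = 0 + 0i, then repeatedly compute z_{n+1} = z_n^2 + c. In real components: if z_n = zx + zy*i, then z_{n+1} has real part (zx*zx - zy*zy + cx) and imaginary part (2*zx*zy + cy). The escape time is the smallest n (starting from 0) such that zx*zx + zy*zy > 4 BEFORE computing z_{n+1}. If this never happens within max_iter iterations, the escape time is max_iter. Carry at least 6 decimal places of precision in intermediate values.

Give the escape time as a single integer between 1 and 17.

Answer: 5

Derivation:
z_0 = 0 + 0i, c = -0.1460 + 1.1260i
Iter 1: z = -0.1460 + 1.1260i, |z|^2 = 1.2892
Iter 2: z = -1.3926 + 0.7972i, |z|^2 = 2.5748
Iter 3: z = 1.1577 + -1.0943i, |z|^2 = 2.5378
Iter 4: z = -0.0033 + -1.4078i, |z|^2 = 1.9818
Iter 5: z = -2.1278 + 1.1353i, |z|^2 = 5.8163
Escaped at iteration 5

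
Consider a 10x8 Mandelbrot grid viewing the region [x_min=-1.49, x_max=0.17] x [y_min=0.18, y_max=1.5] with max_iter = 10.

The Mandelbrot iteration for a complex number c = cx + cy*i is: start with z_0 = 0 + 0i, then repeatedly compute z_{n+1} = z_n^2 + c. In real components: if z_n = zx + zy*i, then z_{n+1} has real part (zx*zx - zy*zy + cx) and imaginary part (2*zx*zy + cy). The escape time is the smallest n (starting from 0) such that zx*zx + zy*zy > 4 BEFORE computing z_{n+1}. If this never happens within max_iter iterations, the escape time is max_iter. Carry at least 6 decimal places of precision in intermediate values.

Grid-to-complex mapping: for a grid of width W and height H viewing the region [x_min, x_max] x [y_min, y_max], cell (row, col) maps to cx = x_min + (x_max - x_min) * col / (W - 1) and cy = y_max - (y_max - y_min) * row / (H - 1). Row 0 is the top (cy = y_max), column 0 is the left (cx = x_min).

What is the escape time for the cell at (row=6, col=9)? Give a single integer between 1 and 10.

Answer: 10

Derivation:
z_0 = 0 + 0i, c = 0.1700 + 0.3686i
Iter 1: z = 0.1700 + 0.3686i, |z|^2 = 0.1647
Iter 2: z = 0.0631 + 0.4939i, |z|^2 = 0.2479
Iter 3: z = -0.0699 + 0.4309i, |z|^2 = 0.1905
Iter 4: z = -0.0107 + 0.3083i, |z|^2 = 0.0952
Iter 5: z = 0.0751 + 0.3619i, |z|^2 = 0.1366
Iter 6: z = 0.0446 + 0.4229i, |z|^2 = 0.1808
Iter 7: z = -0.0069 + 0.4063i, |z|^2 = 0.1651
Iter 8: z = 0.0050 + 0.3630i, |z|^2 = 0.1318
Iter 9: z = 0.0383 + 0.3722i, |z|^2 = 0.1400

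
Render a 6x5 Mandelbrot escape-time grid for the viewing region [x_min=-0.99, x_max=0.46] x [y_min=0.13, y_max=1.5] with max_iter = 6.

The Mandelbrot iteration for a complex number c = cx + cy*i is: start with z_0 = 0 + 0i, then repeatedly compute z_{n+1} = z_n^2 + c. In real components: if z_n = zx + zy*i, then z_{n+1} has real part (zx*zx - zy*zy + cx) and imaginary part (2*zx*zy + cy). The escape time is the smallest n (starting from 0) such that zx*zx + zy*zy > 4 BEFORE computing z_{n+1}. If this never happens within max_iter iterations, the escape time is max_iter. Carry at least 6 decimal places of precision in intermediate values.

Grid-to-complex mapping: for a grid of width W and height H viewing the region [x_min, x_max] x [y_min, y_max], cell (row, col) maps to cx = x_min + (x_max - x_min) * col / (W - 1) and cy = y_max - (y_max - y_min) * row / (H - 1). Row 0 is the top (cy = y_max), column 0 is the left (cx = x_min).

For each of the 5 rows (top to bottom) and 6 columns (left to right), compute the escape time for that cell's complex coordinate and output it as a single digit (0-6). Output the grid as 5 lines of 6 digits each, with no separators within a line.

(row=0, col=0): c = -0.9900 + 1.5000i → escape time 2
(row=0, col=1): c = -0.7000 + 1.5000i → escape time 2
(row=0, col=2): c = -0.4100 + 1.5000i → escape time 2
(row=0, col=3): c = -0.1200 + 1.5000i → escape time 2
(row=0, col=4): c = 0.1700 + 1.5000i → escape time 2
(row=0, col=5): c = 0.4600 + 1.5000i → escape time 2
(row=1, col=0): c = -0.9900 + 1.1575i → escape time 3
(row=1, col=1): c = -0.7000 + 1.1575i → escape time 3
(row=1, col=2): c = -0.4100 + 1.1575i → escape time 3
(row=1, col=3): c = -0.1200 + 1.1575i → escape time 4
(row=1, col=4): c = 0.1700 + 1.1575i → escape time 3
(row=1, col=5): c = 0.4600 + 1.1575i → escape time 2
(row=2, col=0): c = -0.9900 + 0.8150i → escape time 3
(row=2, col=1): c = -0.7000 + 0.8150i → escape time 4
(row=2, col=2): c = -0.4100 + 0.8150i → escape time 6
(row=2, col=3): c = -0.1200 + 0.8150i → escape time 6
(row=2, col=4): c = 0.1700 + 0.8150i → escape time 5
(row=2, col=5): c = 0.4600 + 0.8150i → escape time 3
(row=3, col=0): c = -0.9900 + 0.4725i → escape time 5
(row=3, col=1): c = -0.7000 + 0.4725i → escape time 6
(row=3, col=2): c = -0.4100 + 0.4725i → escape time 6
(row=3, col=3): c = -0.1200 + 0.4725i → escape time 6
(row=3, col=4): c = 0.1700 + 0.4725i → escape time 6
(row=3, col=5): c = 0.4600 + 0.4725i → escape time 6
(row=4, col=0): c = -0.9900 + 0.1300i → escape time 6
(row=4, col=1): c = -0.7000 + 0.1300i → escape time 6
(row=4, col=2): c = -0.4100 + 0.1300i → escape time 6
(row=4, col=3): c = -0.1200 + 0.1300i → escape time 6
(row=4, col=4): c = 0.1700 + 0.1300i → escape time 6
(row=4, col=5): c = 0.4600 + 0.1300i → escape time 6

Answer: 222222
333432
346653
566666
666666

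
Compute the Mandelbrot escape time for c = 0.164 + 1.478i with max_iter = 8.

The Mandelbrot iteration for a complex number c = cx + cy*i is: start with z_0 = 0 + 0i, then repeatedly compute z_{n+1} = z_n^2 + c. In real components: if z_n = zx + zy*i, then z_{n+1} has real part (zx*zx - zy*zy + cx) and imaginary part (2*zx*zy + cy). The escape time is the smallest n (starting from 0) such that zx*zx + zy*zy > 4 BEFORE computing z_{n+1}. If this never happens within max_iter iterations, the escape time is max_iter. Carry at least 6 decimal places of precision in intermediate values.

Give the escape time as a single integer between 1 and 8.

z_0 = 0 + 0i, c = 0.1640 + 1.4780i
Iter 1: z = 0.1640 + 1.4780i, |z|^2 = 2.2114
Iter 2: z = -1.9936 + 1.9628i, |z|^2 = 7.8269
Escaped at iteration 2

Answer: 2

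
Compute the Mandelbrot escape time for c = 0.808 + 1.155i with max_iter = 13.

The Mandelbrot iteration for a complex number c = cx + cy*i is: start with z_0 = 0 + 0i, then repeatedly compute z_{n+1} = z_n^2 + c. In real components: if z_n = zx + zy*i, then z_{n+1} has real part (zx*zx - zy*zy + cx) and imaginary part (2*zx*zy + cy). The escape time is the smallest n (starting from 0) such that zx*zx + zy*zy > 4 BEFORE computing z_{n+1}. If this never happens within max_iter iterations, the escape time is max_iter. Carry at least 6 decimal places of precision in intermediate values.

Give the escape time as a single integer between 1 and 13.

Answer: 2

Derivation:
z_0 = 0 + 0i, c = 0.8080 + 1.1550i
Iter 1: z = 0.8080 + 1.1550i, |z|^2 = 1.9869
Iter 2: z = 0.1268 + 3.0215i, |z|^2 = 9.1454
Escaped at iteration 2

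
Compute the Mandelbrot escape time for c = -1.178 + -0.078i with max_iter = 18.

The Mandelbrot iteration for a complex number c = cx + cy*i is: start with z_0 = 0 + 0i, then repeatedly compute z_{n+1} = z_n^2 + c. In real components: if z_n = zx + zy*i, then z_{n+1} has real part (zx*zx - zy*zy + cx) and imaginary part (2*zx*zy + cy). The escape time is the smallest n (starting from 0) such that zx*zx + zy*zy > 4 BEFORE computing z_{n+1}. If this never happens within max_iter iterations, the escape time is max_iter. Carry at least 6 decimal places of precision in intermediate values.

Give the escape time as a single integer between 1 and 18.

Answer: 18

Derivation:
z_0 = 0 + 0i, c = -1.1780 + -0.0780i
Iter 1: z = -1.1780 + -0.0780i, |z|^2 = 1.3938
Iter 2: z = 0.2036 + 0.1058i, |z|^2 = 0.0526
Iter 3: z = -1.1477 + -0.0349i, |z|^2 = 1.3185
Iter 4: z = 0.1381 + 0.0022i, |z|^2 = 0.0191
Iter 5: z = -1.1589 + -0.0774i, |z|^2 = 1.3491
Iter 6: z = 0.1592 + 0.1014i, |z|^2 = 0.0356
Iter 7: z = -1.1630 + -0.0457i, |z|^2 = 1.3545
Iter 8: z = 0.1724 + 0.0284i, |z|^2 = 0.0305
Iter 9: z = -1.1491 + -0.0682i, |z|^2 = 1.3251
Iter 10: z = 0.1378 + 0.0788i, |z|^2 = 0.0252
Iter 11: z = -1.1652 + -0.0563i, |z|^2 = 1.3609
Iter 12: z = 0.1766 + 0.0532i, |z|^2 = 0.0340
Iter 13: z = -1.1496 + -0.0592i, |z|^2 = 1.3252
Iter 14: z = 0.1402 + 0.0582i, |z|^2 = 0.0230
Iter 15: z = -1.1617 + -0.0617i, |z|^2 = 1.3534
Iter 16: z = 0.1678 + 0.0653i, |z|^2 = 0.0324
Iter 17: z = -1.1541 + -0.0561i, |z|^2 = 1.3351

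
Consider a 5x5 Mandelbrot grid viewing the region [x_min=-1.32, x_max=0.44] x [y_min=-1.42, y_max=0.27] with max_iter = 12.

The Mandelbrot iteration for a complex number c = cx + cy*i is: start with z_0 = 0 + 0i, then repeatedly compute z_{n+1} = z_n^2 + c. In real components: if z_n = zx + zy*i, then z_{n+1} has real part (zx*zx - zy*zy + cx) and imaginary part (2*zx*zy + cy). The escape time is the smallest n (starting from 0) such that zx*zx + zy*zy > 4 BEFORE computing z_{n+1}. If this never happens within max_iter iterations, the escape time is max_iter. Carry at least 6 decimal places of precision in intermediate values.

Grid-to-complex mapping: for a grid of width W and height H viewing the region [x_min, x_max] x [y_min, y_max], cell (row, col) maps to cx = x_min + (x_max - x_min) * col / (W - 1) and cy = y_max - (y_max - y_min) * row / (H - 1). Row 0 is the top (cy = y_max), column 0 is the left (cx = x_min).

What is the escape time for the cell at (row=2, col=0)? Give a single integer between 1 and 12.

Answer: 3

Derivation:
z_0 = 0 + 0i, c = -1.3200 + -0.5750i
Iter 1: z = -1.3200 + -0.5750i, |z|^2 = 2.0730
Iter 2: z = 0.0918 + 0.9430i, |z|^2 = 0.8977
Iter 3: z = -2.2008 + -0.4019i, |z|^2 = 5.0052
Escaped at iteration 3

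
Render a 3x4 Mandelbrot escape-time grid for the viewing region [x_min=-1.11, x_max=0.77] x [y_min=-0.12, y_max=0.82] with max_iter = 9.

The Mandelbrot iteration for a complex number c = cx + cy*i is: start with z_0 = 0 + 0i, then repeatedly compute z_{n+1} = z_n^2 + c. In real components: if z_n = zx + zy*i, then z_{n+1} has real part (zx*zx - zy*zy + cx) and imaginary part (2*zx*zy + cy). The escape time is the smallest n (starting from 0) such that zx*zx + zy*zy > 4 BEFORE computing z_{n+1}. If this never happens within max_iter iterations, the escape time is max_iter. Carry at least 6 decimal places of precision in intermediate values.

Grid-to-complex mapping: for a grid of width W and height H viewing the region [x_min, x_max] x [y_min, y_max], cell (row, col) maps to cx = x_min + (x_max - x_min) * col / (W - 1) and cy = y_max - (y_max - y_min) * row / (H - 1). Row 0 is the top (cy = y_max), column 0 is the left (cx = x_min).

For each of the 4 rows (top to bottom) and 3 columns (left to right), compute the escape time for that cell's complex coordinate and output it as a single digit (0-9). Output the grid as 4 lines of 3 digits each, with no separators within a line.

Answer: 392
593
993
993

Derivation:
(row=0, col=0): c = -1.1100 + 0.8200i → escape time 3
(row=0, col=1): c = -0.1700 + 0.8200i → escape time 9
(row=0, col=2): c = 0.7700 + 0.8200i → escape time 2
(row=1, col=0): c = -1.1100 + 0.5067i → escape time 5
(row=1, col=1): c = -0.1700 + 0.5067i → escape time 9
(row=1, col=2): c = 0.7700 + 0.5067i → escape time 3
(row=2, col=0): c = -1.1100 + 0.1933i → escape time 9
(row=2, col=1): c = -0.1700 + 0.1933i → escape time 9
(row=2, col=2): c = 0.7700 + 0.1933i → escape time 3
(row=3, col=0): c = -1.1100 + -0.1200i → escape time 9
(row=3, col=1): c = -0.1700 + -0.1200i → escape time 9
(row=3, col=2): c = 0.7700 + -0.1200i → escape time 3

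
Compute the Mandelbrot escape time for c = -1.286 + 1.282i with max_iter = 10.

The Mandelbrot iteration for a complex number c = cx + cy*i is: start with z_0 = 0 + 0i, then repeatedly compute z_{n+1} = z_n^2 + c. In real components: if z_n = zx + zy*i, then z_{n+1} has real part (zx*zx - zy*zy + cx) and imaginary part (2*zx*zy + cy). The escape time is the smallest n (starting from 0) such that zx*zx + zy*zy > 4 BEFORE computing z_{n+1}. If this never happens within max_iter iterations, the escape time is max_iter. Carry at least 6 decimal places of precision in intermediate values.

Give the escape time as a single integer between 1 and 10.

z_0 = 0 + 0i, c = -1.2860 + 1.2820i
Iter 1: z = -1.2860 + 1.2820i, |z|^2 = 3.2973
Iter 2: z = -1.2757 + -2.0153i, |z|^2 = 5.6889
Escaped at iteration 2

Answer: 2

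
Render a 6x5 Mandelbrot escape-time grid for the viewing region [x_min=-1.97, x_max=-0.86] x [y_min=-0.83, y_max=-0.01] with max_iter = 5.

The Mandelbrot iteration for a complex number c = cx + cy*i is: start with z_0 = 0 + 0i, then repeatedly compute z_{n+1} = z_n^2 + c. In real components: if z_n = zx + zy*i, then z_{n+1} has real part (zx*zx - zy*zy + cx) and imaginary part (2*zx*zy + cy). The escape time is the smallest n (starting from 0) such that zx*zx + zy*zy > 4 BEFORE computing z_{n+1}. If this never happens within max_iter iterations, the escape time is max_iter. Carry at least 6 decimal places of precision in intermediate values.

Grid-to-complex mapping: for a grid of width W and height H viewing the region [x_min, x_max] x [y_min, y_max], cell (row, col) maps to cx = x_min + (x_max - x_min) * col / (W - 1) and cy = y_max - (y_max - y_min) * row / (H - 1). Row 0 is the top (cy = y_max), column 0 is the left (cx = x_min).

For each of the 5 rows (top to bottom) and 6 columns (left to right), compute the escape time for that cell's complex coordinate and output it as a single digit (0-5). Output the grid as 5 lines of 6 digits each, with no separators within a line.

Answer: 555555
345555
134555
133345
123334

Derivation:
(row=0, col=0): c = -1.9700 + -0.0100i → escape time 5
(row=0, col=1): c = -1.7480 + -0.0100i → escape time 5
(row=0, col=2): c = -1.5260 + -0.0100i → escape time 5
(row=0, col=3): c = -1.3040 + -0.0100i → escape time 5
(row=0, col=4): c = -1.0820 + -0.0100i → escape time 5
(row=0, col=5): c = -0.8600 + -0.0100i → escape time 5
(row=1, col=0): c = -1.9700 + -0.2150i → escape time 3
(row=1, col=1): c = -1.7480 + -0.2150i → escape time 4
(row=1, col=2): c = -1.5260 + -0.2150i → escape time 5
(row=1, col=3): c = -1.3040 + -0.2150i → escape time 5
(row=1, col=4): c = -1.0820 + -0.2150i → escape time 5
(row=1, col=5): c = -0.8600 + -0.2150i → escape time 5
(row=2, col=0): c = -1.9700 + -0.4200i → escape time 1
(row=2, col=1): c = -1.7480 + -0.4200i → escape time 3
(row=2, col=2): c = -1.5260 + -0.4200i → escape time 4
(row=2, col=3): c = -1.3040 + -0.4200i → escape time 5
(row=2, col=4): c = -1.0820 + -0.4200i → escape time 5
(row=2, col=5): c = -0.8600 + -0.4200i → escape time 5
(row=3, col=0): c = -1.9700 + -0.6250i → escape time 1
(row=3, col=1): c = -1.7480 + -0.6250i → escape time 3
(row=3, col=2): c = -1.5260 + -0.6250i → escape time 3
(row=3, col=3): c = -1.3040 + -0.6250i → escape time 3
(row=3, col=4): c = -1.0820 + -0.6250i → escape time 4
(row=3, col=5): c = -0.8600 + -0.6250i → escape time 5
(row=4, col=0): c = -1.9700 + -0.8300i → escape time 1
(row=4, col=1): c = -1.7480 + -0.8300i → escape time 2
(row=4, col=2): c = -1.5260 + -0.8300i → escape time 3
(row=4, col=3): c = -1.3040 + -0.8300i → escape time 3
(row=4, col=4): c = -1.0820 + -0.8300i → escape time 3
(row=4, col=5): c = -0.8600 + -0.8300i → escape time 4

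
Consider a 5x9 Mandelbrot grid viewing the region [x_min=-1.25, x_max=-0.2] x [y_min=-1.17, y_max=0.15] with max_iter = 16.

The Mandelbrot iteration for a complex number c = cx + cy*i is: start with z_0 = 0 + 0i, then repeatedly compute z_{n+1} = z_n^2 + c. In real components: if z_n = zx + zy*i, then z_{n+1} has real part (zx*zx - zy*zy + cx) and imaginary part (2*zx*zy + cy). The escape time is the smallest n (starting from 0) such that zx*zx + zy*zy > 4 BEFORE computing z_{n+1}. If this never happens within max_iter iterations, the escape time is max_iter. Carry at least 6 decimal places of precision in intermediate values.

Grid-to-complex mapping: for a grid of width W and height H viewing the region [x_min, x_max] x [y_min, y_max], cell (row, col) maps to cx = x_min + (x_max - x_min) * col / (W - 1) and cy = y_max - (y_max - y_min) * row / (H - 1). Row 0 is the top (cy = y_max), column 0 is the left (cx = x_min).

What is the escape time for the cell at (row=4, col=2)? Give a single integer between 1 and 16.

z_0 = 0 + 0i, c = -0.7250 + -0.5100i
Iter 1: z = -0.7250 + -0.5100i, |z|^2 = 0.7857
Iter 2: z = -0.4595 + 0.2295i, |z|^2 = 0.2638
Iter 3: z = -0.5666 + -0.7209i, |z|^2 = 0.8407
Iter 4: z = -0.9237 + 0.3069i, |z|^2 = 0.9474
Iter 5: z = 0.0341 + -1.0769i, |z|^2 = 1.1609
Iter 6: z = -1.8835 + -0.5834i, |z|^2 = 3.8881
Iter 7: z = 2.4823 + 1.6878i, |z|^2 = 9.0105
Escaped at iteration 7

Answer: 7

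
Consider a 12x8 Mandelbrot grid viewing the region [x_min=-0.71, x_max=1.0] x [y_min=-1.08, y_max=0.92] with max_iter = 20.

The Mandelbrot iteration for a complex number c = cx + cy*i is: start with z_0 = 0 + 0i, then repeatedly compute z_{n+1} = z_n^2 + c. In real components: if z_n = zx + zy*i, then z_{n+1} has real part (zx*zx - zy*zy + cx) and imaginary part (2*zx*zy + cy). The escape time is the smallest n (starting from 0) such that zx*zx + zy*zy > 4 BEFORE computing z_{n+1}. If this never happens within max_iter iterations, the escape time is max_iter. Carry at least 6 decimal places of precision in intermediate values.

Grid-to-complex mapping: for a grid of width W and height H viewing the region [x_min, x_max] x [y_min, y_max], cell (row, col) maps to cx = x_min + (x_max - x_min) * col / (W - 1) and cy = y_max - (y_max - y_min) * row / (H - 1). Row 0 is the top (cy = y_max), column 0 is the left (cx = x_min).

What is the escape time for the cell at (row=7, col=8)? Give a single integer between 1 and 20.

Answer: 2

Derivation:
z_0 = 0 + 0i, c = 0.5336 + -1.0800i
Iter 1: z = 0.5336 + -1.0800i, |z|^2 = 1.4512
Iter 2: z = -0.3480 + -2.2327i, |z|^2 = 5.1058
Escaped at iteration 2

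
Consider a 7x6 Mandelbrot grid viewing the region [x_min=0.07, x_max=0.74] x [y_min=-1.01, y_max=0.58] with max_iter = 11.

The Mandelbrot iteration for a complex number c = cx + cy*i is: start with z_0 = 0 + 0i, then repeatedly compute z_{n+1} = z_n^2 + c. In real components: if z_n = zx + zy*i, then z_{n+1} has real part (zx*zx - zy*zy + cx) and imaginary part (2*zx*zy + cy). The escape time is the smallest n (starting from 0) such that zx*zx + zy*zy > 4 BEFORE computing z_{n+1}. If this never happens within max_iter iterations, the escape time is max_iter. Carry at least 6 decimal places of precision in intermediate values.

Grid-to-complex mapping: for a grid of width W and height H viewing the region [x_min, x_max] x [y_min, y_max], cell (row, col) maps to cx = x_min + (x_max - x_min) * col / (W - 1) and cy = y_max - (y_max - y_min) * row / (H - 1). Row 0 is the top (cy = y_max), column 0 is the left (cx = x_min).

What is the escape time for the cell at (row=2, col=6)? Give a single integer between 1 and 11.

Answer: 3

Derivation:
z_0 = 0 + 0i, c = 0.7400 + -0.0560i
Iter 1: z = 0.7400 + -0.0560i, |z|^2 = 0.5507
Iter 2: z = 1.2845 + -0.1389i, |z|^2 = 1.6691
Iter 3: z = 2.3706 + -0.4128i, |z|^2 = 5.7899
Escaped at iteration 3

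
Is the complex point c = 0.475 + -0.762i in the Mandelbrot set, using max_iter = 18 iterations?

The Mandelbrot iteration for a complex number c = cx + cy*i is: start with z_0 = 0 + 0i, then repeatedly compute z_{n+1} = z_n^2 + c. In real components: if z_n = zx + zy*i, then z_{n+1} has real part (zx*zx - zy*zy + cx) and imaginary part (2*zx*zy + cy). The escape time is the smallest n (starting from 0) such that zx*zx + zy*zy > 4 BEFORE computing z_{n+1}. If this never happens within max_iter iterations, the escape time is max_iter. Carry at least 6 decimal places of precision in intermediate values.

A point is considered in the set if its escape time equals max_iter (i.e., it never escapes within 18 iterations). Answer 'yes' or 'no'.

Answer: no

Derivation:
z_0 = 0 + 0i, c = 0.4750 + -0.7620i
Iter 1: z = 0.4750 + -0.7620i, |z|^2 = 0.8063
Iter 2: z = 0.1200 + -1.4859i, |z|^2 = 2.2223
Iter 3: z = -1.7185 + -1.1186i, |z|^2 = 4.2044
Escaped at iteration 3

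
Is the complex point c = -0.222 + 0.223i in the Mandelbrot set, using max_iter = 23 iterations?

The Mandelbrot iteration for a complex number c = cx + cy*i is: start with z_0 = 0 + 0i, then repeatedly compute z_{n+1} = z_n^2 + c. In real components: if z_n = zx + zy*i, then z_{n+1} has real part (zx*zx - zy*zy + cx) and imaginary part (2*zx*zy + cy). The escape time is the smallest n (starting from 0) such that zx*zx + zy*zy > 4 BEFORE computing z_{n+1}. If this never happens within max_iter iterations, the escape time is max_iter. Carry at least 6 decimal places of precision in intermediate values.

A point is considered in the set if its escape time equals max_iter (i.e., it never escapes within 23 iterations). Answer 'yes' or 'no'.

z_0 = 0 + 0i, c = -0.2220 + 0.2230i
Iter 1: z = -0.2220 + 0.2230i, |z|^2 = 0.0990
Iter 2: z = -0.2224 + 0.1240i, |z|^2 = 0.0649
Iter 3: z = -0.1879 + 0.1678i, |z|^2 = 0.0635
Iter 4: z = -0.2149 + 0.1599i, |z|^2 = 0.0717
Iter 5: z = -0.2014 + 0.1543i, |z|^2 = 0.0644
Iter 6: z = -0.2052 + 0.1609i, |z|^2 = 0.0680
Iter 7: z = -0.2058 + 0.1570i, |z|^2 = 0.0670
Iter 8: z = -0.2043 + 0.1584i, |z|^2 = 0.0668
Iter 9: z = -0.2054 + 0.1583i, |z|^2 = 0.0672
Iter 10: z = -0.2049 + 0.1580i, |z|^2 = 0.0669
Iter 11: z = -0.2050 + 0.1583i, |z|^2 = 0.0671
Iter 12: z = -0.2050 + 0.1581i, |z|^2 = 0.0670
Iter 13: z = -0.2050 + 0.1582i, |z|^2 = 0.0670
Iter 14: z = -0.2050 + 0.1582i, |z|^2 = 0.0670
Iter 15: z = -0.2050 + 0.1582i, |z|^2 = 0.0670
Iter 16: z = -0.2050 + 0.1582i, |z|^2 = 0.0670
Iter 17: z = -0.2050 + 0.1582i, |z|^2 = 0.0670
Iter 18: z = -0.2050 + 0.1582i, |z|^2 = 0.0670
Iter 19: z = -0.2050 + 0.1582i, |z|^2 = 0.0670
Iter 20: z = -0.2050 + 0.1582i, |z|^2 = 0.0670
Iter 21: z = -0.2050 + 0.1582i, |z|^2 = 0.0670
Iter 22: z = -0.2050 + 0.1582i, |z|^2 = 0.0670
Did not escape in 23 iterations → in set

Answer: yes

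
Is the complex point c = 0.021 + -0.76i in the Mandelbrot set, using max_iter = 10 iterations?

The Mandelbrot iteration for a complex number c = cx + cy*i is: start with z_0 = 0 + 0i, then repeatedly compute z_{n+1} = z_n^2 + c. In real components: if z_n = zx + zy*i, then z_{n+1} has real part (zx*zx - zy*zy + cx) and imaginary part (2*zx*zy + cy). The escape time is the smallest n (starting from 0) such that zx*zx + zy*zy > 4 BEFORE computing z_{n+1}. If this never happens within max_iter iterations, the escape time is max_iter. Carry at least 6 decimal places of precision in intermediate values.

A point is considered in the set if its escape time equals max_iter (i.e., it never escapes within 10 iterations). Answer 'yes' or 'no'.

Answer: yes

Derivation:
z_0 = 0 + 0i, c = 0.0210 + -0.7600i
Iter 1: z = 0.0210 + -0.7600i, |z|^2 = 0.5780
Iter 2: z = -0.5562 + -0.7919i, |z|^2 = 0.9365
Iter 3: z = -0.2968 + 0.1209i, |z|^2 = 0.1027
Iter 4: z = 0.0945 + -0.8318i, |z|^2 = 0.7007
Iter 5: z = -0.6619 + -0.9172i, |z|^2 = 1.2793
Iter 6: z = -0.3822 + 0.4542i, |z|^2 = 0.3523
Iter 7: z = -0.0392 + -1.1071i, |z|^2 = 1.2272
Iter 8: z = -1.2032 + -0.6732i, |z|^2 = 1.9008
Iter 9: z = 1.0154 + 0.8599i, |z|^2 = 1.7705
Did not escape in 10 iterations → in set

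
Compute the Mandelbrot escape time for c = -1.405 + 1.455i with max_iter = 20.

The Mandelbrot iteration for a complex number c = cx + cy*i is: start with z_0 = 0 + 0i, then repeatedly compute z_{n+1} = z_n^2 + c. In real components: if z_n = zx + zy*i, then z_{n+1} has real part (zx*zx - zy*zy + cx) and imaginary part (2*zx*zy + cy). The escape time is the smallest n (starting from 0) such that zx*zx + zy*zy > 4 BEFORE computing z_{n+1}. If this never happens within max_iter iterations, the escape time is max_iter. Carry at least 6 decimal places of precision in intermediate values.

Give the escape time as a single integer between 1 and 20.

z_0 = 0 + 0i, c = -1.4050 + 1.4550i
Iter 1: z = -1.4050 + 1.4550i, |z|^2 = 4.0911
Escaped at iteration 1

Answer: 1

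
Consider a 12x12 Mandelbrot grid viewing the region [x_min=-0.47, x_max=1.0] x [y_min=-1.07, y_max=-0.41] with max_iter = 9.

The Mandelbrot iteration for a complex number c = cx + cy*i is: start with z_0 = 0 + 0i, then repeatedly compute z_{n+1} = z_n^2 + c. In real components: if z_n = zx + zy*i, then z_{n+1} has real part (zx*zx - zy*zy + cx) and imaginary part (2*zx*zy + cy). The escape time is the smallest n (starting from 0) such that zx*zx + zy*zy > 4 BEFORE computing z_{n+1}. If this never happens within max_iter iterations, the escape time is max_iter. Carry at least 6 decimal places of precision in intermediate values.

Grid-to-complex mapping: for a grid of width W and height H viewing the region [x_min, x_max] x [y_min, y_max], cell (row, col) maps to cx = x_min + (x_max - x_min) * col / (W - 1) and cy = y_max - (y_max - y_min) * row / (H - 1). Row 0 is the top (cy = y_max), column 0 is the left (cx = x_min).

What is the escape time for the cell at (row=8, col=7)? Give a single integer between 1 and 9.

Answer: 3

Derivation:
z_0 = 0 + 0i, c = 0.4655 + -0.8900i
Iter 1: z = 0.4655 + -0.8900i, |z|^2 = 1.0087
Iter 2: z = -0.1100 + -1.7185i, |z|^2 = 2.9654
Iter 3: z = -2.4757 + -0.5119i, |z|^2 = 6.3913
Escaped at iteration 3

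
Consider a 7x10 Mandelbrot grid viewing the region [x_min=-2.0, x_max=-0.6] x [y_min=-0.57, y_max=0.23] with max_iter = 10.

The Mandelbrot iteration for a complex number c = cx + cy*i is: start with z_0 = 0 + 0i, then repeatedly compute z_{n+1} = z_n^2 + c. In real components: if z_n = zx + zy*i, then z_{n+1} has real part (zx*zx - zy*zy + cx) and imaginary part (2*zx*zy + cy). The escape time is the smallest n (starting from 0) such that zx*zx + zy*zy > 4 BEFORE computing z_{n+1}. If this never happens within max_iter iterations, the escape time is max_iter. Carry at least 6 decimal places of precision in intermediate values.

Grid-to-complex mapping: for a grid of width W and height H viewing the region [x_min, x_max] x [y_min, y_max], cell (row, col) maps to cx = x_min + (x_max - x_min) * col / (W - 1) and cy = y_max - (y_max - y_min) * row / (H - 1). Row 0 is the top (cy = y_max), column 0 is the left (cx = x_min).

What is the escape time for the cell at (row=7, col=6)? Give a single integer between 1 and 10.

z_0 = 0 + 0i, c = -0.6000 + -0.3922i
Iter 1: z = -0.6000 + -0.3922i, |z|^2 = 0.5138
Iter 2: z = -0.3938 + 0.0784i, |z|^2 = 0.1613
Iter 3: z = -0.4510 + -0.4540i, |z|^2 = 0.4096
Iter 4: z = -0.6027 + 0.0173i, |z|^2 = 0.3635
Iter 5: z = -0.2371 + -0.4131i, |z|^2 = 0.2269
Iter 6: z = -0.7145 + -0.1963i, |z|^2 = 0.5490
Iter 7: z = -0.1281 + -0.1117i, |z|^2 = 0.0289
Iter 8: z = -0.5961 + -0.3636i, |z|^2 = 0.4875
Iter 9: z = -0.3769 + 0.0413i, |z|^2 = 0.1438

Answer: 10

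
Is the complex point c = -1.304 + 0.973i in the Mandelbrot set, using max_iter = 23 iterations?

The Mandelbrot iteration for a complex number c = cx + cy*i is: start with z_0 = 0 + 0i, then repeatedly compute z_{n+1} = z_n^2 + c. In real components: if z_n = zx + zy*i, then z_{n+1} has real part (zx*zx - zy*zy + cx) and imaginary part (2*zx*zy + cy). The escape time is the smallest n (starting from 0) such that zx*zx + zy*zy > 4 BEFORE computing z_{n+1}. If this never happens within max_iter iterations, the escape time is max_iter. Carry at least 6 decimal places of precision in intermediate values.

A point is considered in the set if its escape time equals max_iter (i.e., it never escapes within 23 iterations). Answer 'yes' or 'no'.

z_0 = 0 + 0i, c = -1.3040 + 0.9730i
Iter 1: z = -1.3040 + 0.9730i, |z|^2 = 2.6471
Iter 2: z = -0.5503 + -1.5646i, |z|^2 = 2.7508
Iter 3: z = -3.4491 + 2.6950i, |z|^2 = 19.1593
Escaped at iteration 3

Answer: no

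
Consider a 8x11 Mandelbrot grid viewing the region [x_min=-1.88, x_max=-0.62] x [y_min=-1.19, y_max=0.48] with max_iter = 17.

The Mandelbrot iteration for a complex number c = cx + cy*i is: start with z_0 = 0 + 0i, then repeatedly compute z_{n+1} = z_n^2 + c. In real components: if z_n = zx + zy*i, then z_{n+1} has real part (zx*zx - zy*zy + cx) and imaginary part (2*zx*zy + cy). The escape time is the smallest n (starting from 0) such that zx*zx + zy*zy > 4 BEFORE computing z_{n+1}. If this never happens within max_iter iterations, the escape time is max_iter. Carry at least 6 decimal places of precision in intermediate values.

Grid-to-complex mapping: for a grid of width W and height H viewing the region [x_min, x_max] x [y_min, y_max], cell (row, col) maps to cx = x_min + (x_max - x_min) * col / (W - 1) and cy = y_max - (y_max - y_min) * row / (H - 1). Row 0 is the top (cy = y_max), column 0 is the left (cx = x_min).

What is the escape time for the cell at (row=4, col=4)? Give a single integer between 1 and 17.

z_0 = 0 + 0i, c = -1.1600 + -0.1880i
Iter 1: z = -1.1600 + -0.1880i, |z|^2 = 1.3809
Iter 2: z = 0.1503 + 0.2482i, |z|^2 = 0.0842
Iter 3: z = -1.1990 + -0.1134i, |z|^2 = 1.4505
Iter 4: z = 0.2648 + 0.0840i, |z|^2 = 0.0771
Iter 5: z = -1.0970 + -0.1435i, |z|^2 = 1.2239
Iter 6: z = 0.0227 + 0.1269i, |z|^2 = 0.0166
Iter 7: z = -1.1756 + -0.1822i, |z|^2 = 1.4152
Iter 8: z = 0.1888 + 0.2405i, |z|^2 = 0.0935
Iter 9: z = -1.1822 + -0.0972i, |z|^2 = 1.4070
Iter 10: z = 0.2281 + 0.0418i, |z|^2 = 0.0538
Iter 11: z = -1.1097 + -0.1689i, |z|^2 = 1.2600
Iter 12: z = 0.0429 + 0.1869i, |z|^2 = 0.0368
Iter 13: z = -1.1931 + -0.1719i, |z|^2 = 1.4530
Iter 14: z = 0.2339 + 0.2223i, |z|^2 = 0.1041
Iter 15: z = -1.1547 + -0.0840i, |z|^2 = 1.3404
Iter 16: z = 0.1663 + 0.0060i, |z|^2 = 0.0277

Answer: 17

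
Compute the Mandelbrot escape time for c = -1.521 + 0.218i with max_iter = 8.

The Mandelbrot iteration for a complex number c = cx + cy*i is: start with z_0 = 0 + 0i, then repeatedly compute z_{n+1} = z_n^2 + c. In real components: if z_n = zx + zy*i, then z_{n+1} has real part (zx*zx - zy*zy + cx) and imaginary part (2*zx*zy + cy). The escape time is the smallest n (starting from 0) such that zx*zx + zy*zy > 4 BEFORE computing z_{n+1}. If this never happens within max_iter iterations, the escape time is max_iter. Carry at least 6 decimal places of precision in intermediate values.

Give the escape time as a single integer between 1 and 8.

Answer: 5

Derivation:
z_0 = 0 + 0i, c = -1.5210 + 0.2180i
Iter 1: z = -1.5210 + 0.2180i, |z|^2 = 2.3610
Iter 2: z = 0.7449 + -0.4452i, |z|^2 = 0.7531
Iter 3: z = -1.1643 + -0.4452i, |z|^2 = 1.5537
Iter 4: z = -0.3637 + 1.2547i, |z|^2 = 1.7065
Iter 5: z = -2.9629 + -0.6947i, |z|^2 = 9.2616
Escaped at iteration 5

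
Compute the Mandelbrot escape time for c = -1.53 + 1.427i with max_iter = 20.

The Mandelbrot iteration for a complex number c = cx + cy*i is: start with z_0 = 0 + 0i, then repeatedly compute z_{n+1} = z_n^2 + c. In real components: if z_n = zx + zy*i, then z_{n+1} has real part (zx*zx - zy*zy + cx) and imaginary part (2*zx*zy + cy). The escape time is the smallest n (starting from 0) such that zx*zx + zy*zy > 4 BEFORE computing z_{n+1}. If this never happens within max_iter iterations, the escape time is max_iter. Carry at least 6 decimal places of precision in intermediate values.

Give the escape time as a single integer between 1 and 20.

Answer: 1

Derivation:
z_0 = 0 + 0i, c = -1.5300 + 1.4270i
Iter 1: z = -1.5300 + 1.4270i, |z|^2 = 4.3772
Escaped at iteration 1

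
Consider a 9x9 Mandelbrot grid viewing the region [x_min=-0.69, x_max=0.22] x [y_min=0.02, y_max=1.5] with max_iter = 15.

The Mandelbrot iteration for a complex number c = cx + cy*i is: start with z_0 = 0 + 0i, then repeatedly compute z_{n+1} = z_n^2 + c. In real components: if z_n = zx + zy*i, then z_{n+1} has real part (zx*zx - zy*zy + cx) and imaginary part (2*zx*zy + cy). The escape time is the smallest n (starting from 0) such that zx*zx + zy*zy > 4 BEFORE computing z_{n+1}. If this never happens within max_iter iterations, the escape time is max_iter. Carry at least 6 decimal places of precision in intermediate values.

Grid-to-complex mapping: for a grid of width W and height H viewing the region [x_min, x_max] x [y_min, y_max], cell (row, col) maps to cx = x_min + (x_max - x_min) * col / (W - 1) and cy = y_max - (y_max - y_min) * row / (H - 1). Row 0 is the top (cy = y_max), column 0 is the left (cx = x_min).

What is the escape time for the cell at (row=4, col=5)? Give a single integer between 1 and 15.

Answer: 15

Derivation:
z_0 = 0 + 0i, c = -0.1212 + 0.7600i
Iter 1: z = -0.1212 + 0.7600i, |z|^2 = 0.5923
Iter 2: z = -0.6841 + 0.5757i, |z|^2 = 0.7995
Iter 3: z = 0.0154 + -0.0277i, |z|^2 = 0.0010
Iter 4: z = -0.1218 + 0.7591i, |z|^2 = 0.5911
Iter 5: z = -0.6827 + 0.5751i, |z|^2 = 0.7968
Iter 6: z = 0.0141 + -0.0253i, |z|^2 = 0.0008
Iter 7: z = -0.1217 + 0.7593i, |z|^2 = 0.5913
Iter 8: z = -0.6830 + 0.5752i, |z|^2 = 0.7973
Iter 9: z = 0.0143 + -0.0257i, |z|^2 = 0.0009
Iter 10: z = -0.1217 + 0.7593i, |z|^2 = 0.5913
Iter 11: z = -0.6829 + 0.5752i, |z|^2 = 0.7972
Iter 12: z = 0.0143 + -0.0256i, |z|^2 = 0.0009
Iter 13: z = -0.1217 + 0.7593i, |z|^2 = 0.5913
Iter 14: z = -0.6829 + 0.5752i, |z|^2 = 0.7972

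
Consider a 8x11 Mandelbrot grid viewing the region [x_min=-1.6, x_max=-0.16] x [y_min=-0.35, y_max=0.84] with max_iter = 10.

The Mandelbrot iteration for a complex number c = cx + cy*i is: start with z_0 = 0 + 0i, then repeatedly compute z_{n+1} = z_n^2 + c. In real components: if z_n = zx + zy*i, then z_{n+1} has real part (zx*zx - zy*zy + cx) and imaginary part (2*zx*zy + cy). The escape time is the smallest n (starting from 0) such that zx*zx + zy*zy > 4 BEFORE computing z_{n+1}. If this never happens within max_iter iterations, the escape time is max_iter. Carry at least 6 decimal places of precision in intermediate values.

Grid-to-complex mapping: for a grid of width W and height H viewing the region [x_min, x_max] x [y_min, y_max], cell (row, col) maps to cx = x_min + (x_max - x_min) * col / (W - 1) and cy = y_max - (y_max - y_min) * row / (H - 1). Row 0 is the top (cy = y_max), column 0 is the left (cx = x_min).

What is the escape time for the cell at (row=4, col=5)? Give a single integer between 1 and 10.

Answer: 10

Derivation:
z_0 = 0 + 0i, c = -0.5714 + 0.3640i
Iter 1: z = -0.5714 + 0.3640i, |z|^2 = 0.4590
Iter 2: z = -0.3774 + -0.0520i, |z|^2 = 0.1451
Iter 3: z = -0.4317 + 0.4032i, |z|^2 = 0.3490
Iter 4: z = -0.5477 + 0.0158i, |z|^2 = 0.3002
Iter 5: z = -0.2717 + 0.3467i, |z|^2 = 0.1940
Iter 6: z = -0.6178 + 0.1756i, |z|^2 = 0.4125
Iter 7: z = -0.2206 + 0.1470i, |z|^2 = 0.0703
Iter 8: z = -0.5444 + 0.2991i, |z|^2 = 0.3858
Iter 9: z = -0.3646 + 0.0383i, |z|^2 = 0.1344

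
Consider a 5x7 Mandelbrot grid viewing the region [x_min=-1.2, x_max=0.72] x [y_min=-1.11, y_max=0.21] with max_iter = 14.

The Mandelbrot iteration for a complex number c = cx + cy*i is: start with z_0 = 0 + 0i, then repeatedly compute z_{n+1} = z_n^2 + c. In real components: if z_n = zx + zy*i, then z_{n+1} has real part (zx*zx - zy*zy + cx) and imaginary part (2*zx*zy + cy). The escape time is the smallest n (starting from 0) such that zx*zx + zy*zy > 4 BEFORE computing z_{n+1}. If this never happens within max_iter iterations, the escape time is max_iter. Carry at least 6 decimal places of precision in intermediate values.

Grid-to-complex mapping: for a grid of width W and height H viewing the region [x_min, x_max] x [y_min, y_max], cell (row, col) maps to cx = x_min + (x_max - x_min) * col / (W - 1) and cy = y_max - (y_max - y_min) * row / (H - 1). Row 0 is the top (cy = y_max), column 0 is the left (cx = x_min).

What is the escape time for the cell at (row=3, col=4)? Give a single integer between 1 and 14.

Answer: 3

Derivation:
z_0 = 0 + 0i, c = 0.7200 + -0.4500i
Iter 1: z = 0.7200 + -0.4500i, |z|^2 = 0.7209
Iter 2: z = 1.0359 + -1.0980i, |z|^2 = 2.2787
Iter 3: z = 0.5875 + -2.7248i, |z|^2 = 7.7699
Escaped at iteration 3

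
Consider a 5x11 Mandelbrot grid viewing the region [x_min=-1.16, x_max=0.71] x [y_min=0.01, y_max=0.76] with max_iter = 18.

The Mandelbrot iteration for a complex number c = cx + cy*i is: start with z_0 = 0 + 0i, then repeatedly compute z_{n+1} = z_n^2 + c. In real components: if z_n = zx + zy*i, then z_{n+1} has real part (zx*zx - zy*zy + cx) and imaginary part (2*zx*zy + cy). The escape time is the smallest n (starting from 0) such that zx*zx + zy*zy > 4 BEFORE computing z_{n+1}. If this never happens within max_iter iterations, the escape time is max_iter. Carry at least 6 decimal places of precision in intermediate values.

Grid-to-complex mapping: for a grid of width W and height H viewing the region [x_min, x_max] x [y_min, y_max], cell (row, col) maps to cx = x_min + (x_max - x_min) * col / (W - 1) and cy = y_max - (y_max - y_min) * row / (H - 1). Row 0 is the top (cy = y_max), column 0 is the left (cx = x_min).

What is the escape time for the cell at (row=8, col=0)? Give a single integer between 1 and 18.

z_0 = 0 + 0i, c = -1.1600 + 0.1600i
Iter 1: z = -1.1600 + 0.1600i, |z|^2 = 1.3712
Iter 2: z = 0.1600 + -0.2112i, |z|^2 = 0.0702
Iter 3: z = -1.1790 + 0.0924i, |z|^2 = 1.3986
Iter 4: z = 0.2215 + -0.0579i, |z|^2 = 0.0524
Iter 5: z = -1.1143 + 0.1343i, |z|^2 = 1.2597
Iter 6: z = 0.0636 + -0.1394i, |z|^2 = 0.0235
Iter 7: z = -1.1754 + 0.1423i, |z|^2 = 1.4018
Iter 8: z = 0.2013 + -0.1745i, |z|^2 = 0.0710
Iter 9: z = -1.1499 + 0.0898i, |z|^2 = 1.3304
Iter 10: z = 0.1542 + -0.0465i, |z|^2 = 0.0260
Iter 11: z = -1.1384 + 0.1457i, |z|^2 = 1.3171
Iter 12: z = 0.1147 + -0.1716i, |z|^2 = 0.0426
Iter 13: z = -1.1763 + 0.1206i, |z|^2 = 1.3983
Iter 14: z = 0.2092 + -0.1238i, |z|^2 = 0.0591
Iter 15: z = -1.1316 + 0.1082i, |z|^2 = 1.2922
Iter 16: z = 0.1088 + -0.0849i, |z|^2 = 0.0190
Iter 17: z = -1.1554 + 0.1415i, |z|^2 = 1.3549

Answer: 18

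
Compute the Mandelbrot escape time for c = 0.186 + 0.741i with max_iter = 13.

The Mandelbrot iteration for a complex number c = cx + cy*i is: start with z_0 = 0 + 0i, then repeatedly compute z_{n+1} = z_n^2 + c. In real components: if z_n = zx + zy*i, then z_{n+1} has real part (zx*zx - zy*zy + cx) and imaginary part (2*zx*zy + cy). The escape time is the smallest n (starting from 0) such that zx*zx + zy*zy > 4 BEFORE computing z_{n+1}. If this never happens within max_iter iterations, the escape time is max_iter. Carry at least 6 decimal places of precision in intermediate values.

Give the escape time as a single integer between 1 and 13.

z_0 = 0 + 0i, c = 0.1860 + 0.7410i
Iter 1: z = 0.1860 + 0.7410i, |z|^2 = 0.5837
Iter 2: z = -0.3285 + 1.0167i, |z|^2 = 1.1415
Iter 3: z = -0.7397 + 0.0731i, |z|^2 = 0.5525
Iter 4: z = 0.7278 + 0.6329i, |z|^2 = 0.9302
Iter 5: z = 0.3151 + 1.6622i, |z|^2 = 2.8622
Iter 6: z = -2.4776 + 1.7886i, |z|^2 = 9.3375
Escaped at iteration 6

Answer: 6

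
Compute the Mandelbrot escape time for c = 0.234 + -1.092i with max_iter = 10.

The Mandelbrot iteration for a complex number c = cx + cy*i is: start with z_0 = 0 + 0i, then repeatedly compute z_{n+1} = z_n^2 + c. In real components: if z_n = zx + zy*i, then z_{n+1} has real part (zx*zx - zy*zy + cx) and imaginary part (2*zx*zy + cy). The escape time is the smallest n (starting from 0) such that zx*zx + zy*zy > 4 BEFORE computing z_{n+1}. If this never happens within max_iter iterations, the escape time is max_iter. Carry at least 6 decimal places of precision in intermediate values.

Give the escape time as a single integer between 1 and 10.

Answer: 3

Derivation:
z_0 = 0 + 0i, c = 0.2340 + -1.0920i
Iter 1: z = 0.2340 + -1.0920i, |z|^2 = 1.2472
Iter 2: z = -0.9037 + -1.6031i, |z|^2 = 3.3865
Iter 3: z = -1.5191 + 1.8054i, |z|^2 = 5.5671
Escaped at iteration 3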